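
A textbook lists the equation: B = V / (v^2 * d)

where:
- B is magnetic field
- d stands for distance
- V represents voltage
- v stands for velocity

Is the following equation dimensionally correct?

No

B (magnetic field) has dimensions [I^-1 M T^-2].
d (distance) has dimensions [L].
V (voltage) has dimensions [I^-1 L^2 M T^-3].
v (velocity) has dimensions [L T^-1].

Left side: [I^-1 M T^-2]
Right side: [I^-1 L^-1 M T^-1]

The two sides have different dimensions, so the equation is NOT dimensionally consistent.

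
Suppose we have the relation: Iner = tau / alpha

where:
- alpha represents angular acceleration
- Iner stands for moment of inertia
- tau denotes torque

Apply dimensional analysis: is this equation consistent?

Yes

alpha (angular acceleration) has dimensions [T^-2].
Iner (moment of inertia) has dimensions [L^2 M].
tau (torque) has dimensions [L^2 M T^-2].

Left side: [L^2 M]
Right side: [L^2 M]

Both sides have the same dimensions, so the equation is dimensionally consistent.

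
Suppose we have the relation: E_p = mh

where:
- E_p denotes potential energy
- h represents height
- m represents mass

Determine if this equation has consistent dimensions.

No

E_p (potential energy) has dimensions [L^2 M T^-2].
h (height) has dimensions [L].
m (mass) has dimensions [M].

Left side: [L^2 M T^-2]
Right side: [L M]

The two sides have different dimensions, so the equation is NOT dimensionally consistent.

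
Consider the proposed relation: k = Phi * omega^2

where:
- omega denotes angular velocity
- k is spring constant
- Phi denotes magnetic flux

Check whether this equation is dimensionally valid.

No

omega (angular velocity) has dimensions [T^-1].
k (spring constant) has dimensions [M T^-2].
Phi (magnetic flux) has dimensions [I^-1 L^2 M T^-2].

Left side: [M T^-2]
Right side: [I^-1 L^2 M T^-4]

The two sides have different dimensions, so the equation is NOT dimensionally consistent.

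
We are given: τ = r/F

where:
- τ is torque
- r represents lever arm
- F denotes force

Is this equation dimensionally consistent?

No

τ (torque) has dimensions [L^2 M T^-2].
r (lever arm) has dimensions [L].
F (force) has dimensions [L M T^-2].

Left side: [L^2 M T^-2]
Right side: [M^-1 T^2]

The two sides have different dimensions, so the equation is NOT dimensionally consistent.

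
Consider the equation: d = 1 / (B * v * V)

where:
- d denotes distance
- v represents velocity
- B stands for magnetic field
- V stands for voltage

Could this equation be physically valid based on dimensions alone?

No

d (distance) has dimensions [L].
v (velocity) has dimensions [L T^-1].
B (magnetic field) has dimensions [I^-1 M T^-2].
V (voltage) has dimensions [I^-1 L^2 M T^-3].

Left side: [L]
Right side: [I^2 L^-3 M^-2 T^6]

The two sides have different dimensions, so the equation is NOT dimensionally consistent.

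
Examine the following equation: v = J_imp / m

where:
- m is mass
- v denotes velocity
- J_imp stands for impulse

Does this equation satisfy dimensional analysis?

Yes

m (mass) has dimensions [M].
v (velocity) has dimensions [L T^-1].
J_imp (impulse) has dimensions [L M T^-1].

Left side: [L T^-1]
Right side: [L T^-1]

Both sides have the same dimensions, so the equation is dimensionally consistent.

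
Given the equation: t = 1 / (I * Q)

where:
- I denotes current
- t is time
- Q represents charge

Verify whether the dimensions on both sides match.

No

I (current) has dimensions [I].
t (time) has dimensions [T].
Q (charge) has dimensions [I T].

Left side: [T]
Right side: [I^-2 T^-1]

The two sides have different dimensions, so the equation is NOT dimensionally consistent.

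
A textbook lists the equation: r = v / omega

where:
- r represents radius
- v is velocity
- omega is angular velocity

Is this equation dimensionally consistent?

Yes

r (radius) has dimensions [L].
v (velocity) has dimensions [L T^-1].
omega (angular velocity) has dimensions [T^-1].

Left side: [L]
Right side: [L]

Both sides have the same dimensions, so the equation is dimensionally consistent.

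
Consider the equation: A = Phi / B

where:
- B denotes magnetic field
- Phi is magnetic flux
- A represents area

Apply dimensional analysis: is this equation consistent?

Yes

B (magnetic field) has dimensions [I^-1 M T^-2].
Phi (magnetic flux) has dimensions [I^-1 L^2 M T^-2].
A (area) has dimensions [L^2].

Left side: [L^2]
Right side: [L^2]

Both sides have the same dimensions, so the equation is dimensionally consistent.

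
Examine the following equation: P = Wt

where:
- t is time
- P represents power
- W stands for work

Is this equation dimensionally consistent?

No

t (time) has dimensions [T].
P (power) has dimensions [L^2 M T^-3].
W (work) has dimensions [L^2 M T^-2].

Left side: [L^2 M T^-3]
Right side: [L^2 M T^-1]

The two sides have different dimensions, so the equation is NOT dimensionally consistent.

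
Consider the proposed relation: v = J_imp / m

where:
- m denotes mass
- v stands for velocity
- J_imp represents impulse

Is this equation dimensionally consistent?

Yes

m (mass) has dimensions [M].
v (velocity) has dimensions [L T^-1].
J_imp (impulse) has dimensions [L M T^-1].

Left side: [L T^-1]
Right side: [L T^-1]

Both sides have the same dimensions, so the equation is dimensionally consistent.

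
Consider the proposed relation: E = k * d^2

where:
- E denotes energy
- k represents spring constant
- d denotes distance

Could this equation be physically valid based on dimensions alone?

Yes

E (energy) has dimensions [L^2 M T^-2].
k (spring constant) has dimensions [M T^-2].
d (distance) has dimensions [L].

Left side: [L^2 M T^-2]
Right side: [L^2 M T^-2]

Both sides have the same dimensions, so the equation is dimensionally consistent.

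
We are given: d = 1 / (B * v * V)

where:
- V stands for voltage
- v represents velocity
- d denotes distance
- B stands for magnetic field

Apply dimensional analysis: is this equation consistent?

No

V (voltage) has dimensions [I^-1 L^2 M T^-3].
v (velocity) has dimensions [L T^-1].
d (distance) has dimensions [L].
B (magnetic field) has dimensions [I^-1 M T^-2].

Left side: [L]
Right side: [I^2 L^-3 M^-2 T^6]

The two sides have different dimensions, so the equation is NOT dimensionally consistent.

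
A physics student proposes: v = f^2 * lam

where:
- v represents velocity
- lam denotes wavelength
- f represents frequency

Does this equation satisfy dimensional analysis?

No

v (velocity) has dimensions [L T^-1].
lam (wavelength) has dimensions [L].
f (frequency) has dimensions [T^-1].

Left side: [L T^-1]
Right side: [L T^-2]

The two sides have different dimensions, so the equation is NOT dimensionally consistent.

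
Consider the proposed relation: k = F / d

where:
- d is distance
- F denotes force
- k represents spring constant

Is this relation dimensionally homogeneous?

Yes

d (distance) has dimensions [L].
F (force) has dimensions [L M T^-2].
k (spring constant) has dimensions [M T^-2].

Left side: [M T^-2]
Right side: [M T^-2]

Both sides have the same dimensions, so the equation is dimensionally consistent.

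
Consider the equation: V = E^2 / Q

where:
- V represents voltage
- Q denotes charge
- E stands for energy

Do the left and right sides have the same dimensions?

No

V (voltage) has dimensions [I^-1 L^2 M T^-3].
Q (charge) has dimensions [I T].
E (energy) has dimensions [L^2 M T^-2].

Left side: [I^-1 L^2 M T^-3]
Right side: [I^-1 L^4 M^2 T^-5]

The two sides have different dimensions, so the equation is NOT dimensionally consistent.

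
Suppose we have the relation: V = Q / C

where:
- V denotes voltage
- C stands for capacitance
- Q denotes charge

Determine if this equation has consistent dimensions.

Yes

V (voltage) has dimensions [I^-1 L^2 M T^-3].
C (capacitance) has dimensions [I^2 L^-2 M^-1 T^4].
Q (charge) has dimensions [I T].

Left side: [I^-1 L^2 M T^-3]
Right side: [I^-1 L^2 M T^-3]

Both sides have the same dimensions, so the equation is dimensionally consistent.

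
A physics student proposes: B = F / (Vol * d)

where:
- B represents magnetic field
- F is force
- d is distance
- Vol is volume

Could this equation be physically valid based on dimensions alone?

No

B (magnetic field) has dimensions [I^-1 M T^-2].
F (force) has dimensions [L M T^-2].
d (distance) has dimensions [L].
Vol (volume) has dimensions [L^3].

Left side: [I^-1 M T^-2]
Right side: [L^-3 M T^-2]

The two sides have different dimensions, so the equation is NOT dimensionally consistent.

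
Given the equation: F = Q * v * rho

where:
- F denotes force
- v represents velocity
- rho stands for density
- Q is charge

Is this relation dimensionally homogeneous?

No

F (force) has dimensions [L M T^-2].
v (velocity) has dimensions [L T^-1].
rho (density) has dimensions [L^-3 M].
Q (charge) has dimensions [I T].

Left side: [L M T^-2]
Right side: [I L^-2 M]

The two sides have different dimensions, so the equation is NOT dimensionally consistent.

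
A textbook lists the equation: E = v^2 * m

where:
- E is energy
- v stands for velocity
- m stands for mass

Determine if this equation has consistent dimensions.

Yes

E (energy) has dimensions [L^2 M T^-2].
v (velocity) has dimensions [L T^-1].
m (mass) has dimensions [M].

Left side: [L^2 M T^-2]
Right side: [L^2 M T^-2]

Both sides have the same dimensions, so the equation is dimensionally consistent.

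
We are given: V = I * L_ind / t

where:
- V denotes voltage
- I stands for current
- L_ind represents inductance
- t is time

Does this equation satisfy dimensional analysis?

Yes

V (voltage) has dimensions [I^-1 L^2 M T^-3].
I (current) has dimensions [I].
L_ind (inductance) has dimensions [I^-2 L^2 M T^-2].
t (time) has dimensions [T].

Left side: [I^-1 L^2 M T^-3]
Right side: [I^-1 L^2 M T^-3]

Both sides have the same dimensions, so the equation is dimensionally consistent.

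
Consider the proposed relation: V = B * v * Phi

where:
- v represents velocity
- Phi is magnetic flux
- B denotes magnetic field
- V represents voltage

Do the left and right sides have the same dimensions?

No

v (velocity) has dimensions [L T^-1].
Phi (magnetic flux) has dimensions [I^-1 L^2 M T^-2].
B (magnetic field) has dimensions [I^-1 M T^-2].
V (voltage) has dimensions [I^-1 L^2 M T^-3].

Left side: [I^-1 L^2 M T^-3]
Right side: [I^-2 L^3 M^2 T^-5]

The two sides have different dimensions, so the equation is NOT dimensionally consistent.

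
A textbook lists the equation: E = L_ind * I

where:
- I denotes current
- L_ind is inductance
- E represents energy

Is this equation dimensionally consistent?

No

I (current) has dimensions [I].
L_ind (inductance) has dimensions [I^-2 L^2 M T^-2].
E (energy) has dimensions [L^2 M T^-2].

Left side: [L^2 M T^-2]
Right side: [I^-1 L^2 M T^-2]

The two sides have different dimensions, so the equation is NOT dimensionally consistent.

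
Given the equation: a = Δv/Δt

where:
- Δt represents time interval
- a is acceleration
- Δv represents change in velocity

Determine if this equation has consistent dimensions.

Yes

Δt (time interval) has dimensions [T].
a (acceleration) has dimensions [L T^-2].
Δv (change in velocity) has dimensions [L T^-1].

Left side: [L T^-2]
Right side: [L T^-2]

Both sides have the same dimensions, so the equation is dimensionally consistent.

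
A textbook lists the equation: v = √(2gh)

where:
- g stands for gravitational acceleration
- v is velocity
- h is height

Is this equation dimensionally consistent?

Yes

g (gravitational acceleration) has dimensions [L T^-2].
v (velocity) has dimensions [L T^-1].
h (height) has dimensions [L].

Left side: [L T^-1]
Right side: [L T^-1]

Both sides have the same dimensions, so the equation is dimensionally consistent.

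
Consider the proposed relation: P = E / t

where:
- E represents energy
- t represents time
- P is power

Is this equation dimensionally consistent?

Yes

E (energy) has dimensions [L^2 M T^-2].
t (time) has dimensions [T].
P (power) has dimensions [L^2 M T^-3].

Left side: [L^2 M T^-3]
Right side: [L^2 M T^-3]

Both sides have the same dimensions, so the equation is dimensionally consistent.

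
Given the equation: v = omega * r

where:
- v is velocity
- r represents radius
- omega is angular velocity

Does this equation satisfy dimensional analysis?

Yes

v (velocity) has dimensions [L T^-1].
r (radius) has dimensions [L].
omega (angular velocity) has dimensions [T^-1].

Left side: [L T^-1]
Right side: [L T^-1]

Both sides have the same dimensions, so the equation is dimensionally consistent.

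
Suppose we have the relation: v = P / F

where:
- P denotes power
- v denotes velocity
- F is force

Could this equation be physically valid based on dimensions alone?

Yes

P (power) has dimensions [L^2 M T^-3].
v (velocity) has dimensions [L T^-1].
F (force) has dimensions [L M T^-2].

Left side: [L T^-1]
Right side: [L T^-1]

Both sides have the same dimensions, so the equation is dimensionally consistent.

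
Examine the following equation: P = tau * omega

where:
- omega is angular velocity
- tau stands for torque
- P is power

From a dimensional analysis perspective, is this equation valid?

Yes

omega (angular velocity) has dimensions [T^-1].
tau (torque) has dimensions [L^2 M T^-2].
P (power) has dimensions [L^2 M T^-3].

Left side: [L^2 M T^-3]
Right side: [L^2 M T^-3]

Both sides have the same dimensions, so the equation is dimensionally consistent.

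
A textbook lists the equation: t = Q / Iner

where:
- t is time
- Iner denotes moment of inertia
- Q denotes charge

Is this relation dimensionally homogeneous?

No

t (time) has dimensions [T].
Iner (moment of inertia) has dimensions [L^2 M].
Q (charge) has dimensions [I T].

Left side: [T]
Right side: [I L^-2 M^-1 T]

The two sides have different dimensions, so the equation is NOT dimensionally consistent.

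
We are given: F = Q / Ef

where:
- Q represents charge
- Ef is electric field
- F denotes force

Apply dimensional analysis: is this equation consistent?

No

Q (charge) has dimensions [I T].
Ef (electric field) has dimensions [I^-1 L M T^-3].
F (force) has dimensions [L M T^-2].

Left side: [L M T^-2]
Right side: [I^2 L^-1 M^-1 T^4]

The two sides have different dimensions, so the equation is NOT dimensionally consistent.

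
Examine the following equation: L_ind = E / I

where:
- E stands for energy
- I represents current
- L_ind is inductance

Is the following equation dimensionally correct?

No

E (energy) has dimensions [L^2 M T^-2].
I (current) has dimensions [I].
L_ind (inductance) has dimensions [I^-2 L^2 M T^-2].

Left side: [I^-2 L^2 M T^-2]
Right side: [I^-1 L^2 M T^-2]

The two sides have different dimensions, so the equation is NOT dimensionally consistent.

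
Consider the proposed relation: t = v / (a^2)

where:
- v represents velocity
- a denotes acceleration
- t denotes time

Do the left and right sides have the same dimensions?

No

v (velocity) has dimensions [L T^-1].
a (acceleration) has dimensions [L T^-2].
t (time) has dimensions [T].

Left side: [T]
Right side: [L^-1 T^3]

The two sides have different dimensions, so the equation is NOT dimensionally consistent.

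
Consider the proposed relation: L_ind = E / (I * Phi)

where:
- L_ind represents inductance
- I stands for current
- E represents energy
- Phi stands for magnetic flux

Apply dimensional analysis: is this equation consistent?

No

L_ind (inductance) has dimensions [I^-2 L^2 M T^-2].
I (current) has dimensions [I].
E (energy) has dimensions [L^2 M T^-2].
Phi (magnetic flux) has dimensions [I^-1 L^2 M T^-2].

Left side: [I^-2 L^2 M T^-2]
Right side: [dimensionless]

The two sides have different dimensions, so the equation is NOT dimensionally consistent.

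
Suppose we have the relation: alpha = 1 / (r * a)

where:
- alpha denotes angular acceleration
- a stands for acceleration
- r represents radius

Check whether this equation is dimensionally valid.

No

alpha (angular acceleration) has dimensions [T^-2].
a (acceleration) has dimensions [L T^-2].
r (radius) has dimensions [L].

Left side: [T^-2]
Right side: [L^-2 T^2]

The two sides have different dimensions, so the equation is NOT dimensionally consistent.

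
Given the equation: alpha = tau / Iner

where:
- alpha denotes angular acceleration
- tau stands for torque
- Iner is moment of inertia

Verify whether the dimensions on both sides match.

Yes

alpha (angular acceleration) has dimensions [T^-2].
tau (torque) has dimensions [L^2 M T^-2].
Iner (moment of inertia) has dimensions [L^2 M].

Left side: [T^-2]
Right side: [T^-2]

Both sides have the same dimensions, so the equation is dimensionally consistent.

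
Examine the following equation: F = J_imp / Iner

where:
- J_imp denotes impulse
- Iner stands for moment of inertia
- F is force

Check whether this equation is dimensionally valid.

No

J_imp (impulse) has dimensions [L M T^-1].
Iner (moment of inertia) has dimensions [L^2 M].
F (force) has dimensions [L M T^-2].

Left side: [L M T^-2]
Right side: [L^-1 T^-1]

The two sides have different dimensions, so the equation is NOT dimensionally consistent.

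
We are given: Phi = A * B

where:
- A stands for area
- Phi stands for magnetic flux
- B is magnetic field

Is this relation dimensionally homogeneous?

Yes

A (area) has dimensions [L^2].
Phi (magnetic flux) has dimensions [I^-1 L^2 M T^-2].
B (magnetic field) has dimensions [I^-1 M T^-2].

Left side: [I^-1 L^2 M T^-2]
Right side: [I^-1 L^2 M T^-2]

Both sides have the same dimensions, so the equation is dimensionally consistent.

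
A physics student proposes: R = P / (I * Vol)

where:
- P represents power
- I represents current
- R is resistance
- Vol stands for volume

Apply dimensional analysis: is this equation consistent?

No

P (power) has dimensions [L^2 M T^-3].
I (current) has dimensions [I].
R (resistance) has dimensions [I^-2 L^2 M T^-3].
Vol (volume) has dimensions [L^3].

Left side: [I^-2 L^2 M T^-3]
Right side: [I^-1 L^-1 M T^-3]

The two sides have different dimensions, so the equation is NOT dimensionally consistent.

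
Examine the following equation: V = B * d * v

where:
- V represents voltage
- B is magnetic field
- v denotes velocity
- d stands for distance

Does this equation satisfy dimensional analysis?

Yes

V (voltage) has dimensions [I^-1 L^2 M T^-3].
B (magnetic field) has dimensions [I^-1 M T^-2].
v (velocity) has dimensions [L T^-1].
d (distance) has dimensions [L].

Left side: [I^-1 L^2 M T^-3]
Right side: [I^-1 L^2 M T^-3]

Both sides have the same dimensions, so the equation is dimensionally consistent.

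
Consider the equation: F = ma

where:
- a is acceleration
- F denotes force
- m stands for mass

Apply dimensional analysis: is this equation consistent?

Yes

a (acceleration) has dimensions [L T^-2].
F (force) has dimensions [L M T^-2].
m (mass) has dimensions [M].

Left side: [L M T^-2]
Right side: [L M T^-2]

Both sides have the same dimensions, so the equation is dimensionally consistent.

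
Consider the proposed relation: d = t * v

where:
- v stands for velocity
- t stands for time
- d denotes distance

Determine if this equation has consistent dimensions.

Yes

v (velocity) has dimensions [L T^-1].
t (time) has dimensions [T].
d (distance) has dimensions [L].

Left side: [L]
Right side: [L]

Both sides have the same dimensions, so the equation is dimensionally consistent.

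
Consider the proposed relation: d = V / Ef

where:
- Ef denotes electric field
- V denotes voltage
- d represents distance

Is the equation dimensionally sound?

Yes

Ef (electric field) has dimensions [I^-1 L M T^-3].
V (voltage) has dimensions [I^-1 L^2 M T^-3].
d (distance) has dimensions [L].

Left side: [L]
Right side: [L]

Both sides have the same dimensions, so the equation is dimensionally consistent.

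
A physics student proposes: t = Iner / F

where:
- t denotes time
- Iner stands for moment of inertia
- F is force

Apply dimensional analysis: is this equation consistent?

No

t (time) has dimensions [T].
Iner (moment of inertia) has dimensions [L^2 M].
F (force) has dimensions [L M T^-2].

Left side: [T]
Right side: [L T^2]

The two sides have different dimensions, so the equation is NOT dimensionally consistent.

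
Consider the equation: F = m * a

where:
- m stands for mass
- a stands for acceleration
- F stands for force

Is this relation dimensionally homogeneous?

Yes

m (mass) has dimensions [M].
a (acceleration) has dimensions [L T^-2].
F (force) has dimensions [L M T^-2].

Left side: [L M T^-2]
Right side: [L M T^-2]

Both sides have the same dimensions, so the equation is dimensionally consistent.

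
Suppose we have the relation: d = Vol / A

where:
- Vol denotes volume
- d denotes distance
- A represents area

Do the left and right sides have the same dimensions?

Yes

Vol (volume) has dimensions [L^3].
d (distance) has dimensions [L].
A (area) has dimensions [L^2].

Left side: [L]
Right side: [L]

Both sides have the same dimensions, so the equation is dimensionally consistent.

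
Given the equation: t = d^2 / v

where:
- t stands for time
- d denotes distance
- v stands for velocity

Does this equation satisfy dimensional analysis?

No

t (time) has dimensions [T].
d (distance) has dimensions [L].
v (velocity) has dimensions [L T^-1].

Left side: [T]
Right side: [L T]

The two sides have different dimensions, so the equation is NOT dimensionally consistent.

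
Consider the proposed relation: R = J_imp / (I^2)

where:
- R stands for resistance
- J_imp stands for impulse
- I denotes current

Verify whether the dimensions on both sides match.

No

R (resistance) has dimensions [I^-2 L^2 M T^-3].
J_imp (impulse) has dimensions [L M T^-1].
I (current) has dimensions [I].

Left side: [I^-2 L^2 M T^-3]
Right side: [I^-2 L M T^-1]

The two sides have different dimensions, so the equation is NOT dimensionally consistent.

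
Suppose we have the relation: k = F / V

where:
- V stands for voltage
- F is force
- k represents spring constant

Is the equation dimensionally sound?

No

V (voltage) has dimensions [I^-1 L^2 M T^-3].
F (force) has dimensions [L M T^-2].
k (spring constant) has dimensions [M T^-2].

Left side: [M T^-2]
Right side: [I L^-1 T]

The two sides have different dimensions, so the equation is NOT dimensionally consistent.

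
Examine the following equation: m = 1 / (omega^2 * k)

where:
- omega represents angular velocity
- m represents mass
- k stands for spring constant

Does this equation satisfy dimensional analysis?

No

omega (angular velocity) has dimensions [T^-1].
m (mass) has dimensions [M].
k (spring constant) has dimensions [M T^-2].

Left side: [M]
Right side: [M^-1 T^4]

The two sides have different dimensions, so the equation is NOT dimensionally consistent.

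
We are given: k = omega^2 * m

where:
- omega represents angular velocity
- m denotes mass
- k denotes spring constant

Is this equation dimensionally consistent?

Yes

omega (angular velocity) has dimensions [T^-1].
m (mass) has dimensions [M].
k (spring constant) has dimensions [M T^-2].

Left side: [M T^-2]
Right side: [M T^-2]

Both sides have the same dimensions, so the equation is dimensionally consistent.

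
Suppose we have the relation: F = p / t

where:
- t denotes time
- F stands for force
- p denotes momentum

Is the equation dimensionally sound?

Yes

t (time) has dimensions [T].
F (force) has dimensions [L M T^-2].
p (momentum) has dimensions [L M T^-1].

Left side: [L M T^-2]
Right side: [L M T^-2]

Both sides have the same dimensions, so the equation is dimensionally consistent.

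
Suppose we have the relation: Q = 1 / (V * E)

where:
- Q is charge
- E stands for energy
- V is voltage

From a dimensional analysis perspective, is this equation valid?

No

Q (charge) has dimensions [I T].
E (energy) has dimensions [L^2 M T^-2].
V (voltage) has dimensions [I^-1 L^2 M T^-3].

Left side: [I T]
Right side: [I L^-4 M^-2 T^5]

The two sides have different dimensions, so the equation is NOT dimensionally consistent.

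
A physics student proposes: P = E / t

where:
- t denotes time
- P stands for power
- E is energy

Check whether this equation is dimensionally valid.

Yes

t (time) has dimensions [T].
P (power) has dimensions [L^2 M T^-3].
E (energy) has dimensions [L^2 M T^-2].

Left side: [L^2 M T^-3]
Right side: [L^2 M T^-3]

Both sides have the same dimensions, so the equation is dimensionally consistent.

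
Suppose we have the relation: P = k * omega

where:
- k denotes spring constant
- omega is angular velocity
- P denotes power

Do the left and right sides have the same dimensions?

No

k (spring constant) has dimensions [M T^-2].
omega (angular velocity) has dimensions [T^-1].
P (power) has dimensions [L^2 M T^-3].

Left side: [L^2 M T^-3]
Right side: [M T^-3]

The two sides have different dimensions, so the equation is NOT dimensionally consistent.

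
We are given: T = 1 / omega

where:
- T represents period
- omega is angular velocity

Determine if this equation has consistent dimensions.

Yes

T (period) has dimensions [T].
omega (angular velocity) has dimensions [T^-1].

Left side: [T]
Right side: [T]

Both sides have the same dimensions, so the equation is dimensionally consistent.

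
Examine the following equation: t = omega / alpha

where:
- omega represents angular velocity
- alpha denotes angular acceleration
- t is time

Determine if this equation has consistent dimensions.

Yes

omega (angular velocity) has dimensions [T^-1].
alpha (angular acceleration) has dimensions [T^-2].
t (time) has dimensions [T].

Left side: [T]
Right side: [T]

Both sides have the same dimensions, so the equation is dimensionally consistent.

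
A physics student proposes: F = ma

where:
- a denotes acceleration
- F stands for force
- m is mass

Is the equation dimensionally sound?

Yes

a (acceleration) has dimensions [L T^-2].
F (force) has dimensions [L M T^-2].
m (mass) has dimensions [M].

Left side: [L M T^-2]
Right side: [L M T^-2]

Both sides have the same dimensions, so the equation is dimensionally consistent.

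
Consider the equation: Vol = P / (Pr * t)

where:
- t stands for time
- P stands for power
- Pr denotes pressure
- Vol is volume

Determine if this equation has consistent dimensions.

No

t (time) has dimensions [T].
P (power) has dimensions [L^2 M T^-3].
Pr (pressure) has dimensions [L^-1 M T^-2].
Vol (volume) has dimensions [L^3].

Left side: [L^3]
Right side: [L^3 T^-2]

The two sides have different dimensions, so the equation is NOT dimensionally consistent.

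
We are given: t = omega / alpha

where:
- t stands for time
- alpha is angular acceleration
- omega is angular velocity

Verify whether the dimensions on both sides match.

Yes

t (time) has dimensions [T].
alpha (angular acceleration) has dimensions [T^-2].
omega (angular velocity) has dimensions [T^-1].

Left side: [T]
Right side: [T]

Both sides have the same dimensions, so the equation is dimensionally consistent.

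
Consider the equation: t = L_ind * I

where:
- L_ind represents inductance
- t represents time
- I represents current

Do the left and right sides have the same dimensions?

No

L_ind (inductance) has dimensions [I^-2 L^2 M T^-2].
t (time) has dimensions [T].
I (current) has dimensions [I].

Left side: [T]
Right side: [I^-1 L^2 M T^-2]

The two sides have different dimensions, so the equation is NOT dimensionally consistent.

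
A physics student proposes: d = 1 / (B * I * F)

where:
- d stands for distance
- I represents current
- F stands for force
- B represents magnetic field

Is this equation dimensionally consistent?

No

d (distance) has dimensions [L].
I (current) has dimensions [I].
F (force) has dimensions [L M T^-2].
B (magnetic field) has dimensions [I^-1 M T^-2].

Left side: [L]
Right side: [L^-1 M^-2 T^4]

The two sides have different dimensions, so the equation is NOT dimensionally consistent.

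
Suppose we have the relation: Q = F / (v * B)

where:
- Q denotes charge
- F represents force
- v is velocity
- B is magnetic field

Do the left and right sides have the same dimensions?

Yes

Q (charge) has dimensions [I T].
F (force) has dimensions [L M T^-2].
v (velocity) has dimensions [L T^-1].
B (magnetic field) has dimensions [I^-1 M T^-2].

Left side: [I T]
Right side: [I T]

Both sides have the same dimensions, so the equation is dimensionally consistent.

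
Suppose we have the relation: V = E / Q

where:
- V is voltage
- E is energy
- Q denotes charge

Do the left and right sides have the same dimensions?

Yes

V (voltage) has dimensions [I^-1 L^2 M T^-3].
E (energy) has dimensions [L^2 M T^-2].
Q (charge) has dimensions [I T].

Left side: [I^-1 L^2 M T^-3]
Right side: [I^-1 L^2 M T^-3]

Both sides have the same dimensions, so the equation is dimensionally consistent.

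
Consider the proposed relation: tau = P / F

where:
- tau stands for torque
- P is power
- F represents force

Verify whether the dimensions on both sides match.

No

tau (torque) has dimensions [L^2 M T^-2].
P (power) has dimensions [L^2 M T^-3].
F (force) has dimensions [L M T^-2].

Left side: [L^2 M T^-2]
Right side: [L T^-1]

The two sides have different dimensions, so the equation is NOT dimensionally consistent.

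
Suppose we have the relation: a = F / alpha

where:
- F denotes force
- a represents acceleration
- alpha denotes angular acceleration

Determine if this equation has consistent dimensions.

No

F (force) has dimensions [L M T^-2].
a (acceleration) has dimensions [L T^-2].
alpha (angular acceleration) has dimensions [T^-2].

Left side: [L T^-2]
Right side: [L M]

The two sides have different dimensions, so the equation is NOT dimensionally consistent.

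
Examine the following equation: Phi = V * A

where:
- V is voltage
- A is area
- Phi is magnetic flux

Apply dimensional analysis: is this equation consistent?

No

V (voltage) has dimensions [I^-1 L^2 M T^-3].
A (area) has dimensions [L^2].
Phi (magnetic flux) has dimensions [I^-1 L^2 M T^-2].

Left side: [I^-1 L^2 M T^-2]
Right side: [I^-1 L^4 M T^-3]

The two sides have different dimensions, so the equation is NOT dimensionally consistent.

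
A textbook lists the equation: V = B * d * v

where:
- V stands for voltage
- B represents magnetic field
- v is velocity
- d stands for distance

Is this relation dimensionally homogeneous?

Yes

V (voltage) has dimensions [I^-1 L^2 M T^-3].
B (magnetic field) has dimensions [I^-1 M T^-2].
v (velocity) has dimensions [L T^-1].
d (distance) has dimensions [L].

Left side: [I^-1 L^2 M T^-3]
Right side: [I^-1 L^2 M T^-3]

Both sides have the same dimensions, so the equation is dimensionally consistent.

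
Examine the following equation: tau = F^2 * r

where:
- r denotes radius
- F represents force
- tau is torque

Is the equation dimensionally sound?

No

r (radius) has dimensions [L].
F (force) has dimensions [L M T^-2].
tau (torque) has dimensions [L^2 M T^-2].

Left side: [L^2 M T^-2]
Right side: [L^3 M^2 T^-4]

The two sides have different dimensions, so the equation is NOT dimensionally consistent.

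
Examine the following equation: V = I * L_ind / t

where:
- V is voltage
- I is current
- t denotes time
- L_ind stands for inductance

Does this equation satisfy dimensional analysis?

Yes

V (voltage) has dimensions [I^-1 L^2 M T^-3].
I (current) has dimensions [I].
t (time) has dimensions [T].
L_ind (inductance) has dimensions [I^-2 L^2 M T^-2].

Left side: [I^-1 L^2 M T^-3]
Right side: [I^-1 L^2 M T^-3]

Both sides have the same dimensions, so the equation is dimensionally consistent.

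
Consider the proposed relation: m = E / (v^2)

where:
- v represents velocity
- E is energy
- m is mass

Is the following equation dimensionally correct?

Yes

v (velocity) has dimensions [L T^-1].
E (energy) has dimensions [L^2 M T^-2].
m (mass) has dimensions [M].

Left side: [M]
Right side: [M]

Both sides have the same dimensions, so the equation is dimensionally consistent.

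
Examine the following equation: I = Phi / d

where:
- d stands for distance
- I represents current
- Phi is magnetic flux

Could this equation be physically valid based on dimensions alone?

No

d (distance) has dimensions [L].
I (current) has dimensions [I].
Phi (magnetic flux) has dimensions [I^-1 L^2 M T^-2].

Left side: [I]
Right side: [I^-1 L M T^-2]

The two sides have different dimensions, so the equation is NOT dimensionally consistent.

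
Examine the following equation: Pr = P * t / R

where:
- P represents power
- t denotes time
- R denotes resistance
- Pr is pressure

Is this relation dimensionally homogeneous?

No

P (power) has dimensions [L^2 M T^-3].
t (time) has dimensions [T].
R (resistance) has dimensions [I^-2 L^2 M T^-3].
Pr (pressure) has dimensions [L^-1 M T^-2].

Left side: [L^-1 M T^-2]
Right side: [I^2 T]

The two sides have different dimensions, so the equation is NOT dimensionally consistent.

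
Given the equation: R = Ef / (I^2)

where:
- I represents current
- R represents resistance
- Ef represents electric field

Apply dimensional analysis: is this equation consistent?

No

I (current) has dimensions [I].
R (resistance) has dimensions [I^-2 L^2 M T^-3].
Ef (electric field) has dimensions [I^-1 L M T^-3].

Left side: [I^-2 L^2 M T^-3]
Right side: [I^-3 L M T^-3]

The two sides have different dimensions, so the equation is NOT dimensionally consistent.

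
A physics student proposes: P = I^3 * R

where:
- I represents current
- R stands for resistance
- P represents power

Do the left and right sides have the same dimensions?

No

I (current) has dimensions [I].
R (resistance) has dimensions [I^-2 L^2 M T^-3].
P (power) has dimensions [L^2 M T^-3].

Left side: [L^2 M T^-3]
Right side: [I L^2 M T^-3]

The two sides have different dimensions, so the equation is NOT dimensionally consistent.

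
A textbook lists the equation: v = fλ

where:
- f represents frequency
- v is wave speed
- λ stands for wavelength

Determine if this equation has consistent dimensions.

Yes

f (frequency) has dimensions [T^-1].
v (wave speed) has dimensions [L T^-1].
λ (wavelength) has dimensions [L].

Left side: [L T^-1]
Right side: [L T^-1]

Both sides have the same dimensions, so the equation is dimensionally consistent.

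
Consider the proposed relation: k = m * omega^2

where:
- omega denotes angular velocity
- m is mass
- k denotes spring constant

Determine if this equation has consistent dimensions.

Yes

omega (angular velocity) has dimensions [T^-1].
m (mass) has dimensions [M].
k (spring constant) has dimensions [M T^-2].

Left side: [M T^-2]
Right side: [M T^-2]

Both sides have the same dimensions, so the equation is dimensionally consistent.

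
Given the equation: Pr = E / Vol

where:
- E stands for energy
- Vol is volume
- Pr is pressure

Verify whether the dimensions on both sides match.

Yes

E (energy) has dimensions [L^2 M T^-2].
Vol (volume) has dimensions [L^3].
Pr (pressure) has dimensions [L^-1 M T^-2].

Left side: [L^-1 M T^-2]
Right side: [L^-1 M T^-2]

Both sides have the same dimensions, so the equation is dimensionally consistent.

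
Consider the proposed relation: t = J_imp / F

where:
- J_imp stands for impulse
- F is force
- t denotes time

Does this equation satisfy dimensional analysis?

Yes

J_imp (impulse) has dimensions [L M T^-1].
F (force) has dimensions [L M T^-2].
t (time) has dimensions [T].

Left side: [T]
Right side: [T]

Both sides have the same dimensions, so the equation is dimensionally consistent.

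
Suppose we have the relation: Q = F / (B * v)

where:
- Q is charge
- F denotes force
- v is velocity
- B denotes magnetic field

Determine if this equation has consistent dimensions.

Yes

Q (charge) has dimensions [I T].
F (force) has dimensions [L M T^-2].
v (velocity) has dimensions [L T^-1].
B (magnetic field) has dimensions [I^-1 M T^-2].

Left side: [I T]
Right side: [I T]

Both sides have the same dimensions, so the equation is dimensionally consistent.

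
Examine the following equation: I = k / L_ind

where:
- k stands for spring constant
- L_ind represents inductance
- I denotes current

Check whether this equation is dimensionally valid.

No

k (spring constant) has dimensions [M T^-2].
L_ind (inductance) has dimensions [I^-2 L^2 M T^-2].
I (current) has dimensions [I].

Left side: [I]
Right side: [I^2 L^-2]

The two sides have different dimensions, so the equation is NOT dimensionally consistent.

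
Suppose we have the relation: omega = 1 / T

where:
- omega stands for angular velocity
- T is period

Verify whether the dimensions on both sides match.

Yes

omega (angular velocity) has dimensions [T^-1].
T (period) has dimensions [T].

Left side: [T^-1]
Right side: [T^-1]

Both sides have the same dimensions, so the equation is dimensionally consistent.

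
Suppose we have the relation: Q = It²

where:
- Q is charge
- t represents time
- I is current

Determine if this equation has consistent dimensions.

No

Q (charge) has dimensions [I T].
t (time) has dimensions [T].
I (current) has dimensions [I].

Left side: [I T]
Right side: [I T^2]

The two sides have different dimensions, so the equation is NOT dimensionally consistent.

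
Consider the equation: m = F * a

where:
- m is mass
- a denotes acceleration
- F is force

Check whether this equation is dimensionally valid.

No

m (mass) has dimensions [M].
a (acceleration) has dimensions [L T^-2].
F (force) has dimensions [L M T^-2].

Left side: [M]
Right side: [L^2 M T^-4]

The two sides have different dimensions, so the equation is NOT dimensionally consistent.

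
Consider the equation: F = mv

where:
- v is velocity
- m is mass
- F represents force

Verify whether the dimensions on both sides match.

No

v (velocity) has dimensions [L T^-1].
m (mass) has dimensions [M].
F (force) has dimensions [L M T^-2].

Left side: [L M T^-2]
Right side: [L M T^-1]

The two sides have different dimensions, so the equation is NOT dimensionally consistent.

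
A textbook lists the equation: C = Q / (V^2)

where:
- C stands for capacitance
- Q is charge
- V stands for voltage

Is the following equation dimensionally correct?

No

C (capacitance) has dimensions [I^2 L^-2 M^-1 T^4].
Q (charge) has dimensions [I T].
V (voltage) has dimensions [I^-1 L^2 M T^-3].

Left side: [I^2 L^-2 M^-1 T^4]
Right side: [I^3 L^-4 M^-2 T^7]

The two sides have different dimensions, so the equation is NOT dimensionally consistent.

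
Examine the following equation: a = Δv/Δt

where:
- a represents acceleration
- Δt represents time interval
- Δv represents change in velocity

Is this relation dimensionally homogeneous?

Yes

a (acceleration) has dimensions [L T^-2].
Δt (time interval) has dimensions [T].
Δv (change in velocity) has dimensions [L T^-1].

Left side: [L T^-2]
Right side: [L T^-2]

Both sides have the same dimensions, so the equation is dimensionally consistent.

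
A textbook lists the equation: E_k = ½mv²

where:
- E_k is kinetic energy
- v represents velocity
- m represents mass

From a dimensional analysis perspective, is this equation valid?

Yes

E_k (kinetic energy) has dimensions [L^2 M T^-2].
v (velocity) has dimensions [L T^-1].
m (mass) has dimensions [M].

Left side: [L^2 M T^-2]
Right side: [L^2 M T^-2]

Both sides have the same dimensions, so the equation is dimensionally consistent.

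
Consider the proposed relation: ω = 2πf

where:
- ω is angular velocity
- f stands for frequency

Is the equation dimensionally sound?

Yes

ω (angular velocity) has dimensions [T^-1].
f (frequency) has dimensions [T^-1].

Left side: [T^-1]
Right side: [T^-1]

Both sides have the same dimensions, so the equation is dimensionally consistent.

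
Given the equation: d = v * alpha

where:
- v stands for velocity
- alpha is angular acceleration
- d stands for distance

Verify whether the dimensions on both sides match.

No

v (velocity) has dimensions [L T^-1].
alpha (angular acceleration) has dimensions [T^-2].
d (distance) has dimensions [L].

Left side: [L]
Right side: [L T^-3]

The two sides have different dimensions, so the equation is NOT dimensionally consistent.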